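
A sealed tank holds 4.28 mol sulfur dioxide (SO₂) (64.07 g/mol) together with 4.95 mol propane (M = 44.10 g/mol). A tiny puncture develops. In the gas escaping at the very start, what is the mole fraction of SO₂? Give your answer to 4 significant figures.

0.4177

The effusion rate of species i is ∝ p_i/√M_i ∝ n_i/√M_i.
So x_SO₂ in the escaping gas = (n_SO₂/√M_SO₂) / Σ(n_i/√M_i)
= (4.28/√64.07) / (4.28/√64.07 + 4.95/√44.10) = 0.5347/(0.5347 + 0.7454) = 0.4177.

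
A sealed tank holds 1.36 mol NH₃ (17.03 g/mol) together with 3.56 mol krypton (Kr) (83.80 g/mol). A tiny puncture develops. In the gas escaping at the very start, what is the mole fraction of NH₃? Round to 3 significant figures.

0.459

Effusion rate of each component ∝ n_i/√M_i (partial pressure × 1/√M).
x_NH₃(eff) = (n_NH₃/√M_NH₃) / (n_NH₃/√M_NH₃ + n_Kr/√M_Kr)
= (1.36/√17.03) / (1.36/√17.03 + 3.56/√83.80) = 0.3296/(0.3296 + 0.3889) = 0.459.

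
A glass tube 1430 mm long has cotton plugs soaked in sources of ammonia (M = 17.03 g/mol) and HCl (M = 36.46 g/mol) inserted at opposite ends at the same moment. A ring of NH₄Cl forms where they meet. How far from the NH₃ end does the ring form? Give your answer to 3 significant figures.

849 mm

Graham's law gives d_NH₃/d_HCl = rate_NH₃/rate_HCl = √(M_HCl/M_NH₃) = √(36.46/17.03) = 1.463.
With d_NH₃ + d_HCl = 1430 mm, d_HCl = 1430/(1 + 1.463) = 580.5 mm.
d_NH₃ = 1430 − 580.5 = 849 mm.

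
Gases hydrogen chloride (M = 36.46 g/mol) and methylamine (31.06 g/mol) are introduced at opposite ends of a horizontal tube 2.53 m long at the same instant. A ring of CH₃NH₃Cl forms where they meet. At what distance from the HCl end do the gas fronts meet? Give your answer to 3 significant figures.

The fronts meet when d_HCl + d_CH₃NH₂ = L with d_HCl/d_CH₃NH₂ = √(M_CH₃NH₂/M_HCl) (Graham's law). Here √(M_CH₃NH₂/M_HCl) = √(31.06/36.46) = 0.9230.
With d_HCl + d_CH₃NH₂ = 2.53 m, d_CH₃NH₂ = 2.53/(1 + 0.9230) = 1.316 m.
d_HCl = 2.53 − 1.316 = 1.21 m.

1.21 m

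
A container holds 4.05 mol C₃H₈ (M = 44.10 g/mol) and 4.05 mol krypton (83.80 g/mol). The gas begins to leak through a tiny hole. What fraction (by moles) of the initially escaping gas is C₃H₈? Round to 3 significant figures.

0.580

The effusion rate of species i is ∝ p_i/√M_i ∝ n_i/√M_i.
So x_C₃H₈ in the escaping gas = (n_C₃H₈/√M_C₃H₈) / Σ(n_i/√M_i)
= (4.05/√44.10) / (4.05/√44.10 + 4.05/√83.80) = 0.6099/(0.6099 + 0.4424) = 0.580.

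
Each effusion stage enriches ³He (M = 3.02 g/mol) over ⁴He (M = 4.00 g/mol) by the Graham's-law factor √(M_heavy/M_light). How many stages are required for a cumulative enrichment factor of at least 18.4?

21

With α = √(4.00/3.02) per stage, ln α = ½ ln(1.32450) = 0.1405.
Need α^N ≥ 18.4 ⇒ N ≥ ln(18.4) / ln α = 2.912 / 0.1405 = 20.73.
So at least 21 stages are needed.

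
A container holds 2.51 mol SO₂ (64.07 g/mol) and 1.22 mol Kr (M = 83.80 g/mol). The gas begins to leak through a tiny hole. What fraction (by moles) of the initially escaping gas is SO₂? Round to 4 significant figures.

0.7018

Each component's effusion rate ∝ (its partial pressure)·(1/√M) ∝ n_i/√M_i.
Mole fraction of SO₂ in the effusate = (n_SO₂/√M_SO₂) / (n_SO₂/√M_SO₂ + n_Kr/√M_Kr)
= (2.51/√64.07) / (2.51/√64.07 + 1.22/√83.80) = 0.3136/(0.3136 + 0.1333) = 0.7018.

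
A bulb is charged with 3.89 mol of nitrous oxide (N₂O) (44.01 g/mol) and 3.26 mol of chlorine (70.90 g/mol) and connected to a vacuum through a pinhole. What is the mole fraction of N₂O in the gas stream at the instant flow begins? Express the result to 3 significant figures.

0.602

Each component's effusion rate ∝ (its partial pressure)·(1/√M) ∝ n_i/√M_i.
So x_N₂O in the escaping gas = (n_N₂O/√M_N₂O) / Σ(n_i/√M_i)
= (3.89/√44.01) / (3.89/√44.01 + 3.26/√70.90) = 0.5864/(0.5864 + 0.3872) = 0.602.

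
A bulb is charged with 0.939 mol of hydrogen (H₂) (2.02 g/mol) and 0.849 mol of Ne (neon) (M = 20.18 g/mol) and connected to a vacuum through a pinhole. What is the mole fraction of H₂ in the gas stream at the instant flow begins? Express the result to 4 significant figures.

0.7776

Each component's effusion rate ∝ (its partial pressure)·(1/√M) ∝ n_i/√M_i.
So x_H₂ in the escaping gas = (n_H₂/√M_H₂) / Σ(n_i/√M_i)
= (0.939/√2.02) / (0.939/√2.02 + 0.849/√20.18) = 0.6607/(0.6607 + 0.1890) = 0.7776.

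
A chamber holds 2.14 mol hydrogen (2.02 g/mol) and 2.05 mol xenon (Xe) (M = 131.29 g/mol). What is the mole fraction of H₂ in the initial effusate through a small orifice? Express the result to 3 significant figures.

0.894

The effusion rate of species i is ∝ p_i/√M_i ∝ n_i/√M_i.
So x_H₂ in the escaping gas = (n_H₂/√M_H₂) / Σ(n_i/√M_i)
= (2.14/√2.02) / (2.14/√2.02 + 2.05/√131.29) = 1.506/(1.506 + 0.1789) = 0.894.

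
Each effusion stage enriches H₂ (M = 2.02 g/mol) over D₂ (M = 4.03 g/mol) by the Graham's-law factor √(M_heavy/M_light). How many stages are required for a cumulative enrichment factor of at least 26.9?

Single-stage factor α = √(4.03/2.02), so ln α = ½ ln(1.99505) = 0.3453.
Need α^N ≥ 26.9 ⇒ N ≥ ln(26.9) / ln α = 3.292 / 0.3453 = 9.53.
So at least 10 stages are needed.

10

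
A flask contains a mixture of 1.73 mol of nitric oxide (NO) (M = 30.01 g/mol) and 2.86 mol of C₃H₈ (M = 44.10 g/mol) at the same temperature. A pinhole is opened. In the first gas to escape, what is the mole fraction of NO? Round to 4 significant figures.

Each component's effusion rate ∝ (its partial pressure)·(1/√M) ∝ n_i/√M_i.
Mole fraction of NO in the effusate = (n_NO/√M_NO) / (n_NO/√M_NO + n_C₃H₈/√M_C₃H₈)
= (1.73/√30.01) / (1.73/√30.01 + 2.86/√44.10) = 0.3158/(0.3158 + 0.4307) = 0.4231.

0.4231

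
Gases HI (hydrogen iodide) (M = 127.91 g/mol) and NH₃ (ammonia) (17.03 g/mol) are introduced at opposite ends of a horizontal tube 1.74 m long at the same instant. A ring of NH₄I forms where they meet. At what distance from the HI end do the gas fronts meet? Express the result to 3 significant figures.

0.465 m

Distances travelled in equal time are proportional to diffusion rates, so d_HI/d_NH₃ = √(M_NH₃/M_HI) = √(17.03/127.91) = 0.3649.
With d_HI + d_NH₃ = 1.74 m, d_NH₃ = 1.74/(1 + 0.3649) = 1.275 m.
d_HI = 1.74 − 1.275 = 0.465 m.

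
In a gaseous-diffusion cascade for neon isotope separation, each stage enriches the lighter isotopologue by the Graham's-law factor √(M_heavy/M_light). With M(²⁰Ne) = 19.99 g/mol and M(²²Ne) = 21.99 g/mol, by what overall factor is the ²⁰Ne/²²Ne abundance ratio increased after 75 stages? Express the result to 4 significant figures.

35.72

Each stage multiplies the ratio by α = √(21.99/19.99), so after 75 stages the overall factor is α^75 = (21.99/19.99)^(75/2).
= 1.10005^(75/2) = 35.72.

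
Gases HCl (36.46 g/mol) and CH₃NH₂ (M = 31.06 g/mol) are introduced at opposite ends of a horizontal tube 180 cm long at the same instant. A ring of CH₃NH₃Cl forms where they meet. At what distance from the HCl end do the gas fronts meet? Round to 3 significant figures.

86.4 cm

In equal time, each gas travels a distance ∝ its rate ∝ 1/√M, so d_HCl/d_CH₃NH₂ = √(M_CH₃NH₂/M_HCl) = √(31.06/36.46) = 0.9230.
With d_HCl + d_CH₃NH₂ = 180 cm, d_CH₃NH₂ = 180/(1 + 0.9230) = 93.60 cm.
d_HCl = 180 − 93.60 = 86.4 cm.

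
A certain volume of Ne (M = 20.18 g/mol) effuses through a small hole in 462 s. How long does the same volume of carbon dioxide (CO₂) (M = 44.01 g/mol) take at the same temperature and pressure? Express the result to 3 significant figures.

Using Graham's law: t_CO₂/t_Ne = √(M_CO₂/M_Ne) = √(44.01/20.18) = √2.181 = 1.477.
So the time for CO₂ is 462 × 1.477 = 682 s.

682 s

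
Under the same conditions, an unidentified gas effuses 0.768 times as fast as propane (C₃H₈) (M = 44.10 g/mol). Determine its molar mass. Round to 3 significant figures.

74.8 g/mol

Graham's law gives rate_X/rate_C₃H₈ = √(M_C₃H₈/M_X).
0.768 = √(44.10/M_X)
M_X = 44.10 / 0.768² = 44.10 / 0.5898 = 74.8 g/mol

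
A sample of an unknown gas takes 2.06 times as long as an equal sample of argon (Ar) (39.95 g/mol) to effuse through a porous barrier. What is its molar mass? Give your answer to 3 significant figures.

By Graham's law, t_X/t_Ar = √(M_X/M_Ar).
2.06 = √(M_X/39.95)
M_X = 39.95 × 2.06² = 39.95 × 4.244 = 170 g/mol

170 g/mol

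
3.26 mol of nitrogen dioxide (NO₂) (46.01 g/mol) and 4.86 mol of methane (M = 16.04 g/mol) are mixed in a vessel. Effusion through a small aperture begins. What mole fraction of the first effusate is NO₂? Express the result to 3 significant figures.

0.284

The effusion rate of species i is ∝ p_i/√M_i ∝ n_i/√M_i.
So x_NO₂ in the escaping gas = (n_NO₂/√M_NO₂) / Σ(n_i/√M_i)
= (3.26/√46.01) / (3.26/√46.01 + 4.86/√16.04) = 0.4806/(0.4806 + 1.213) = 0.284.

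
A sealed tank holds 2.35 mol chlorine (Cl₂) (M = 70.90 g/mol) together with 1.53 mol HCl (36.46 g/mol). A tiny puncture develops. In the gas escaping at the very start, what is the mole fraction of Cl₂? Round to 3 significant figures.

Each component's effusion rate ∝ (its partial pressure)·(1/√M) ∝ n_i/√M_i.
Mole fraction of Cl₂ in the effusate = (n_Cl₂/√M_Cl₂) / (n_Cl₂/√M_Cl₂ + n_HCl/√M_HCl)
= (2.35/√70.90) / (2.35/√70.90 + 1.53/√36.46) = 0.2791/(0.2791 + 0.2534) = 0.524.

0.524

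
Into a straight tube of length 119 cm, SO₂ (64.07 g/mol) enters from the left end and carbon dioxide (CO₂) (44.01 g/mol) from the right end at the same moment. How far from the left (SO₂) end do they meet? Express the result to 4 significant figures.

The fronts meet when d_SO₂ + d_CO₂ = L with d_SO₂/d_CO₂ = √(M_CO₂/M_SO₂) (Graham's law). Here √(M_CO₂/M_SO₂) = √(44.01/64.07) = 0.8288.
With d_SO₂ + d_CO₂ = 119 cm, d_CO₂ = 119/(1 + 0.8288) = 65.07 cm.
d_SO₂ = 119 − 65.07 = 53.93 cm.

53.93 cm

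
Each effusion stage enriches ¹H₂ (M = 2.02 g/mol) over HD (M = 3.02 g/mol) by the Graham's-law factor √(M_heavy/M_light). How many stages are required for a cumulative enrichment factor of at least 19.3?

15

Per stage α = (3.02/2.02)^(1/2) = 1.49505^0.5, giving ln α = 0.2011.
Need α^N ≥ 19.3 ⇒ N ≥ ln(19.3) / ln α = 2.960 / 0.2011 = 14.72.
Minimum whole number of stages: N = 15.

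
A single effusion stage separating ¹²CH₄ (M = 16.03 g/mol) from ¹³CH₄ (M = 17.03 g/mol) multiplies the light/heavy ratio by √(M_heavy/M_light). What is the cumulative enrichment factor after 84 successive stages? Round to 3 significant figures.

Each stage multiplies the ratio by α = √(17.03/16.03), so after 84 stages the overall factor is α^84 = (17.03/16.03)^(84/2).
= 1.06238^42 = 12.7.

12.7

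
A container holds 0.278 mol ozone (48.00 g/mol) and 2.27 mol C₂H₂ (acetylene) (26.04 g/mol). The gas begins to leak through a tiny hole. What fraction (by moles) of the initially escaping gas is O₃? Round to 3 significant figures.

0.0827

Rate_i ∝ x_i/√M_i (Graham's law weighted by mole fraction), so the effusate composition follows n_i/√M_i.
Mole fraction of O₃ in the effusate = (n_O₃/√M_O₃) / (n_O₃/√M_O₃ + n_C₂H₂/√M_C₂H₂)
= (0.278/√48.00) / (0.278/√48.00 + 2.27/√26.04) = 0.04013/(0.04013 + 0.4448) = 0.0827.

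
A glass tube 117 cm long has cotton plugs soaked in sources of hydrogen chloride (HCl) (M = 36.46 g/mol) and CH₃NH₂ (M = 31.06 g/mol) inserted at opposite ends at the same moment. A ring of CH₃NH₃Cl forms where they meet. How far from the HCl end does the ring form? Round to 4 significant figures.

56.16 cm

The fronts meet when d_HCl + d_CH₃NH₂ = L with d_HCl/d_CH₃NH₂ = √(M_CH₃NH₂/M_HCl) (Graham's law). Here √(M_CH₃NH₂/M_HCl) = √(31.06/36.46) = 0.9230.
With d_HCl + d_CH₃NH₂ = 117 cm, d_CH₃NH₂ = 117/(1 + 0.9230) = 60.84 cm.
d_HCl = 117 − 60.84 = 56.16 cm.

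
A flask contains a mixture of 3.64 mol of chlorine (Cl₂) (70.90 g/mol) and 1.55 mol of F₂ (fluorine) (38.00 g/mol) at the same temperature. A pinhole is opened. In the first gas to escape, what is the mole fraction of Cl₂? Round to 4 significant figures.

0.6323

The effusion rate of species i is ∝ p_i/√M_i ∝ n_i/√M_i.
So x_Cl₂ in the escaping gas = (n_Cl₂/√M_Cl₂) / Σ(n_i/√M_i)
= (3.64/√70.90) / (3.64/√70.90 + 1.55/√38.00) = 0.4323/(0.4323 + 0.2514) = 0.6323.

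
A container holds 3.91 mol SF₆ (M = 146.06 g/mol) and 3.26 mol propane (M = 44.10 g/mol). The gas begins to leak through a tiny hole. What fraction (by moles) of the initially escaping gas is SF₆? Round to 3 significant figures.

Effusion rate of each component ∝ n_i/√M_i (partial pressure × 1/√M).
So x_SF₆ in the escaping gas = (n_SF₆/√M_SF₆) / Σ(n_i/√M_i)
= (3.91/√146.06) / (3.91/√146.06 + 3.26/√44.10) = 0.3235/(0.3235 + 0.4909) = 0.397.

0.397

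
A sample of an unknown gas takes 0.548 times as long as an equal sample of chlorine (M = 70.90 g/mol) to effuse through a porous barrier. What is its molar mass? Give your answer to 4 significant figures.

Using Graham's law: t_X/t_Cl₂ = √(M_X/M_Cl₂).
0.548 = √(M_X/70.90)
M_X = 70.90 × 0.548² = 70.90 × 0.3003 = 21.29 g/mol

21.29 g/mol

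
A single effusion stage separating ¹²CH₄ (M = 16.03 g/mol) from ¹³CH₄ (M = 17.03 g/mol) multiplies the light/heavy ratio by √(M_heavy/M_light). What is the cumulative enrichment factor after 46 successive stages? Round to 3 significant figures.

4.02

The single-stage factor is √(M_heavy/M_light), so 46 stages give [√(17.03/16.03)]^46 = (17.03/16.03)^(46/2).
= 1.06238^23 = 4.02.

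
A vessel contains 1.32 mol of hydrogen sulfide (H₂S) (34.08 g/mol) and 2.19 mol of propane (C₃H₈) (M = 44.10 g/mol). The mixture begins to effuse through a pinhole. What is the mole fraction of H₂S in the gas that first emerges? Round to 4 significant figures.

0.4068

Each component's effusion rate ∝ (its partial pressure)·(1/√M) ∝ n_i/√M_i.
x_H₂S(eff) = (n_H₂S/√M_H₂S) / (n_H₂S/√M_H₂S + n_C₃H₈/√M_C₃H₈)
= (1.32/√34.08) / (1.32/√34.08 + 2.19/√44.10) = 0.2261/(0.2261 + 0.3298) = 0.4068.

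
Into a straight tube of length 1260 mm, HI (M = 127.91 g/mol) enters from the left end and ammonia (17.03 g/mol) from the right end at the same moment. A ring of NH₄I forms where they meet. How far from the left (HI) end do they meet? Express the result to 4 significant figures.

Graham's law gives d_HI/d_NH₃ = rate_HI/rate_NH₃ = √(M_NH₃/M_HI) = √(17.03/127.91) = 0.3649.
With d_HI + d_NH₃ = 1260 mm, d_NH₃ = 1260/(1 + 0.3649) = 923.2 mm.
d_HI = 1260 − 923.2 = 336.8 mm.

336.8 mm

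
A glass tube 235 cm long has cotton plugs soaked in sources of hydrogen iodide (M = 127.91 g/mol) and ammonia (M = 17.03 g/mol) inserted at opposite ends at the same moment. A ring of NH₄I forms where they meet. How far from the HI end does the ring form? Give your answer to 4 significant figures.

The fronts meet when d_HI + d_NH₃ = L with d_HI/d_NH₃ = √(M_NH₃/M_HI) (Graham's law). Here √(M_NH₃/M_HI) = √(17.03/127.91) = 0.3649.
With d_HI + d_NH₃ = 235 cm, d_NH₃ = 235/(1 + 0.3649) = 172.2 cm.
d_HI = 235 − 172.2 = 62.82 cm.

62.82 cm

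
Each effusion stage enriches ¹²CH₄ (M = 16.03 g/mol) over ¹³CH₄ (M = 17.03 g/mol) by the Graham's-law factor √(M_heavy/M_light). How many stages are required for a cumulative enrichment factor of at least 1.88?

21

Per stage α = (17.03/16.03)^(1/2) = 1.06238^0.5, giving ln α = 0.03026.
Need α^N ≥ 1.88 ⇒ N ≥ ln(1.88) / ln α = 0.6313 / 0.03026 = 20.86.
Rounding up, N = 21 stages.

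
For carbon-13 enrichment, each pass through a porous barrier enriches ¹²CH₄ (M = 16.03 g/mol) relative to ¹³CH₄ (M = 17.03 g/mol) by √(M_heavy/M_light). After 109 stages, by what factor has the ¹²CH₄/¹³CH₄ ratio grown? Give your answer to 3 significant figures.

27.1

Overall factor = α^109 with α = √(17.03/16.03), i.e. (17.03/16.03)^(109/2).
= 1.06238^(109/2) = 27.1.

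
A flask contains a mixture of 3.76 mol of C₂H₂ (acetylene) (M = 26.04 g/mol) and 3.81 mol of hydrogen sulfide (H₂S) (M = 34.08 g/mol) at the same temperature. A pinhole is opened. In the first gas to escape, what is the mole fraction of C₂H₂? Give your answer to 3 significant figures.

Effusion rate of each component ∝ n_i/√M_i (partial pressure × 1/√M).
x_C₂H₂(eff) = (n_C₂H₂/√M_C₂H₂) / (n_C₂H₂/√M_C₂H₂ + n_H₂S/√M_H₂S)
= (3.76/√26.04) / (3.76/√26.04 + 3.81/√34.08) = 0.7368/(0.7368 + 0.6526) = 0.530.

0.530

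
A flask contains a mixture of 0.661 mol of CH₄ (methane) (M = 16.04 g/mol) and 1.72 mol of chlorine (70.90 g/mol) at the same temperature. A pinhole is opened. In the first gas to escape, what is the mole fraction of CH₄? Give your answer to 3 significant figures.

0.447

Effusion rate of each component ∝ n_i/√M_i (partial pressure × 1/√M).
x_CH₄(eff) = (n_CH₄/√M_CH₄) / (n_CH₄/√M_CH₄ + n_Cl₂/√M_Cl₂)
= (0.661/√16.04) / (0.661/√16.04 + 1.72/√70.90) = 0.1650/(0.1650 + 0.2043) = 0.447.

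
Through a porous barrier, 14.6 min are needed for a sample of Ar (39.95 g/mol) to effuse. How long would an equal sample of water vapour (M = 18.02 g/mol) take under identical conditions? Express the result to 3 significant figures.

Since effusion rate ∝ 1/√M, t_H₂O/t_Ar = √(M_H₂O/M_Ar) = √(18.02/39.95) = √0.4511 = 0.6716.
So the time for H₂O is 14.6 × 0.6716 = 9.81 min.

9.81 min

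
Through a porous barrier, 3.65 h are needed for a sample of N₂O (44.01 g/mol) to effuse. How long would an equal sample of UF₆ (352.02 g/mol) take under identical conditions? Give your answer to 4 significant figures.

10.32 h

From Graham's law, t_UF₆/t_N₂O = √(M_UF₆/M_N₂O) = √(352.02/44.01) = √7.999 = 2.828.
So the time for UF₆ is 3.65 × 2.828 = 10.32 h.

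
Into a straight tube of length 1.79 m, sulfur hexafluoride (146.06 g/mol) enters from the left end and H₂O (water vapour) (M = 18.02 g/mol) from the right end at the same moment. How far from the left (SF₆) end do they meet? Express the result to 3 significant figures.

0.465 m

Distances travelled in equal time are proportional to diffusion rates, so d_SF₆/d_H₂O = √(M_H₂O/M_SF₆) = √(18.02/146.06) = 0.3512.
With d_SF₆ + d_H₂O = 1.79 m, d_H₂O = 1.79/(1 + 0.3512) = 1.325 m.
d_SF₆ = 1.79 − 1.325 = 0.465 m.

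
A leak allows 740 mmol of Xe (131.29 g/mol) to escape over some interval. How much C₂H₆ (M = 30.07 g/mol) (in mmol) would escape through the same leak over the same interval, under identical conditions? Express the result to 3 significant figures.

By Graham's law, rate_C₂H₆/rate_Xe = √(M_Xe/M_C₂H₆) = √(131.29/30.07) = √4.366 = 2.090.
So the amount for C₂H₆ is 740 × 2.090 = 1550 mmol.

1550 mmol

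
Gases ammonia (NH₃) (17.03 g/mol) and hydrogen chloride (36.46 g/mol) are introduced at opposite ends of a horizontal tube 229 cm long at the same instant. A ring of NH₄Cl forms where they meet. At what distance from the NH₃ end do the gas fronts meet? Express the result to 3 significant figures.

Distances travelled in equal time are proportional to diffusion rates, so d_NH₃/d_HCl = √(M_HCl/M_NH₃) = √(36.46/17.03) = 1.463.
With d_NH₃ + d_HCl = 229 cm, d_HCl = 229/(1 + 1.463) = 92.97 cm.
d_NH₃ = 229 − 92.97 = 136 cm.

136 cm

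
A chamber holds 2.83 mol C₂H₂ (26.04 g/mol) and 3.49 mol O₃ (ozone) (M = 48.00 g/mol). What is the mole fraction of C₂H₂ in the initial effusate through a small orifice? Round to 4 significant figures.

Each component's effusion rate ∝ (its partial pressure)·(1/√M) ∝ n_i/√M_i.
Mole fraction of C₂H₂ in the effusate = (n_C₂H₂/√M_C₂H₂) / (n_C₂H₂/√M_C₂H₂ + n_O₃/√M_O₃)
= (2.83/√26.04) / (2.83/√26.04 + 3.49/√48.00) = 0.5546/(0.5546 + 0.5037) = 0.5240.

0.5240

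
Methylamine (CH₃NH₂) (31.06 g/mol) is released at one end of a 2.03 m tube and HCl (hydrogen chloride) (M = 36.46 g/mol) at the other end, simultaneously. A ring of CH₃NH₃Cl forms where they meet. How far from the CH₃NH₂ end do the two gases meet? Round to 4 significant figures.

1.056 m

Distances travelled in equal time are proportional to diffusion rates, so d_CH₃NH₂/d_HCl = √(M_HCl/M_CH₃NH₂) = √(36.46/31.06) = 1.083.
With d_CH₃NH₂ + d_HCl = 2.03 m, d_HCl = 2.03/(1 + 1.083) = 0.9743 m.
d_CH₃NH₂ = 2.03 − 0.9743 = 1.056 m.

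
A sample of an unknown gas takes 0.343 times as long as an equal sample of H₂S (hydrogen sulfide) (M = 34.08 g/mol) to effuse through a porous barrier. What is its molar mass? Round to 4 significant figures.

By Graham's law, t_X/t_H₂S = √(M_X/M_H₂S).
0.343 = √(M_X/34.08)
M_X = 34.08 × 0.343² = 34.08 × 0.1176 = 4.009 g/mol

4.009 g/mol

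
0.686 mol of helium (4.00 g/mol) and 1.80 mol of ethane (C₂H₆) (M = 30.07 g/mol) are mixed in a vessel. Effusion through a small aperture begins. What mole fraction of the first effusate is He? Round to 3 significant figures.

Rate_i ∝ x_i/√M_i (Graham's law weighted by mole fraction), so the effusate composition follows n_i/√M_i.
So x_He in the escaping gas = (n_He/√M_He) / Σ(n_i/√M_i)
= (0.686/√4.00) / (0.686/√4.00 + 1.80/√30.07) = 0.3430/(0.3430 + 0.3283) = 0.511.

0.511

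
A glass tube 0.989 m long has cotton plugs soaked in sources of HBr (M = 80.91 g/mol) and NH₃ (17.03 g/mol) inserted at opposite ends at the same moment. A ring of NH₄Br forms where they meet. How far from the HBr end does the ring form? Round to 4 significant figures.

0.3110 m

In equal time, each gas travels a distance ∝ its rate ∝ 1/√M, so d_HBr/d_NH₃ = √(M_NH₃/M_HBr) = √(17.03/80.91) = 0.4588.
With d_HBr + d_NH₃ = 0.989 m, d_NH₃ = 0.989/(1 + 0.4588) = 0.6780 m.
d_HBr = 0.989 − 0.6780 = 0.3110 m.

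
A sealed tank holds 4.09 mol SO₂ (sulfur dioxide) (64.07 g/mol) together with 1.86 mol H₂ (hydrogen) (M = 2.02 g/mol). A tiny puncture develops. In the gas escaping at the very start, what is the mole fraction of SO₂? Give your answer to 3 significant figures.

0.281

Effusion rate of each component ∝ n_i/√M_i (partial pressure × 1/√M).
So x_SO₂ in the escaping gas = (n_SO₂/√M_SO₂) / Σ(n_i/√M_i)
= (4.09/√64.07) / (4.09/√64.07 + 1.86/√2.02) = 0.5110/(0.5110 + 1.309) = 0.281.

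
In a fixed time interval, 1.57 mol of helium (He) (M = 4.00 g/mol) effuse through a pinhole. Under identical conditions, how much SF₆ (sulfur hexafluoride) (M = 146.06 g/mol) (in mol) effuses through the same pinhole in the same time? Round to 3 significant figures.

By Graham's law, rate_SF₆/rate_He = √(M_He/M_SF₆) = √(4.00/146.06) = √0.02739 = 0.1655.
So the amount for SF₆ is 1.57 × 0.1655 = 0.260 mol.

0.260 mol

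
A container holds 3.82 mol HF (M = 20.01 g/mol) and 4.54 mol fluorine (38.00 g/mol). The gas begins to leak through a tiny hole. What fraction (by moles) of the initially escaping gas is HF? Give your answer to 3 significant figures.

Rate_i ∝ x_i/√M_i (Graham's law weighted by mole fraction), so the effusate composition follows n_i/√M_i.
x_HF(eff) = (n_HF/√M_HF) / (n_HF/√M_HF + n_F₂/√M_F₂)
= (3.82/√20.01) / (3.82/√20.01 + 4.54/√38.00) = 0.8540/(0.8540 + 0.7365) = 0.537.

0.537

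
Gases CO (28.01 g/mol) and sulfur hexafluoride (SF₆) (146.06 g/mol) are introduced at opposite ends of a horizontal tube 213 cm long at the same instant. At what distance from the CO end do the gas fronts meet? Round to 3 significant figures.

Graham's law gives d_CO/d_SF₆ = rate_CO/rate_SF₆ = √(M_SF₆/M_CO) = √(146.06/28.01) = 2.284.
With d_CO + d_SF₆ = 213 cm, d_SF₆ = 213/(1 + 2.284) = 64.87 cm.
d_CO = 213 − 64.87 = 148 cm.

148 cm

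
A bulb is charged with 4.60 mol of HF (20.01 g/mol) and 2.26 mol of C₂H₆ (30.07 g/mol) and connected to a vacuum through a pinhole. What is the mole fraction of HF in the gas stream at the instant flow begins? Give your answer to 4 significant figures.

Rate_i ∝ x_i/√M_i (Graham's law weighted by mole fraction), so the effusate composition follows n_i/√M_i.
Mole fraction of HF in the effusate = (n_HF/√M_HF) / (n_HF/√M_HF + n_C₂H₆/√M_C₂H₆)
= (4.60/√20.01) / (4.60/√20.01 + 2.26/√30.07) = 1.028/(1.028 + 0.4121) = 0.7139.

0.7139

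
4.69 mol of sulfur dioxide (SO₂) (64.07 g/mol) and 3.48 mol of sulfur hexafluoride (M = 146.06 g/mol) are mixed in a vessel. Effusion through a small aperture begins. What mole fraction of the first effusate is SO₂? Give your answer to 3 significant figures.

Each component's effusion rate ∝ (its partial pressure)·(1/√M) ∝ n_i/√M_i.
x_SO₂(eff) = (n_SO₂/√M_SO₂) / (n_SO₂/√M_SO₂ + n_SF₆/√M_SF₆)
= (4.69/√64.07) / (4.69/√64.07 + 3.48/√146.06) = 0.5859/(0.5859 + 0.2879) = 0.670.

0.670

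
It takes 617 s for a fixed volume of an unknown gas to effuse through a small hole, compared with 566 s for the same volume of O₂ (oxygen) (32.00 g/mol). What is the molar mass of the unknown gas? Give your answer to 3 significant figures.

38.0 g/mol

Graham's law gives t_X/t_O₂ = √(M_X/M_O₂).
617/566 = 1.090 = √(M_X/32.00)
M_X = 32.00 × 1.090² = 32.00 × 1.188 = 38.0 g/mol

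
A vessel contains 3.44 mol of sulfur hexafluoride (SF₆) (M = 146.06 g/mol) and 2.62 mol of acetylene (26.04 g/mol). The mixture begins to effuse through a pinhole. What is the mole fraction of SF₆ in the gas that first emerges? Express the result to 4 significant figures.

0.3567

The effusion rate of species i is ∝ p_i/√M_i ∝ n_i/√M_i.
So x_SF₆ in the escaping gas = (n_SF₆/√M_SF₆) / Σ(n_i/√M_i)
= (3.44/√146.06) / (3.44/√146.06 + 2.62/√26.04) = 0.2846/(0.2846 + 0.5134) = 0.3567.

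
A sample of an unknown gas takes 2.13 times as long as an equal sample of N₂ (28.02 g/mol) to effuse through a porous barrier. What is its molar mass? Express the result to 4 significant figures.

Since effusion rate ∝ 1/√M, t_X/t_N₂ = √(M_X/M_N₂).
2.13 = √(M_X/28.02)
M_X = 28.02 × 2.13² = 28.02 × 4.537 = 127.1 g/mol

127.1 g/mol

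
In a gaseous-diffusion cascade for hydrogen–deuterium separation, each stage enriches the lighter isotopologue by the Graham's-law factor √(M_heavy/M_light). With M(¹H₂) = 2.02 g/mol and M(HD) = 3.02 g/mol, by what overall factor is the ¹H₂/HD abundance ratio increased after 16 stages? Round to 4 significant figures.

After 16 stages the ratio has grown by (√(3.02/2.02))^16 = (3.02/2.02)^(16/2).
= 1.49505^8 = 24.96.

24.96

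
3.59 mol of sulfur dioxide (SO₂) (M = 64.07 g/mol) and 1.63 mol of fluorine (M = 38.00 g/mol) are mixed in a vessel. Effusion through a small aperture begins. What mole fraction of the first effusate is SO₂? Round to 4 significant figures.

Each component's effusion rate ∝ (its partial pressure)·(1/√M) ∝ n_i/√M_i.
So x_SO₂ in the escaping gas = (n_SO₂/√M_SO₂) / Σ(n_i/√M_i)
= (3.59/√64.07) / (3.59/√64.07 + 1.63/√38.00) = 0.4485/(0.4485 + 0.2644) = 0.6291.

0.6291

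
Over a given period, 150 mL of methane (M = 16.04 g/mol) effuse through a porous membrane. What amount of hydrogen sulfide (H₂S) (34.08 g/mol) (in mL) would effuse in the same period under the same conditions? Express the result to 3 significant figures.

Graham's law gives rate_H₂S/rate_CH₄ = √(M_CH₄/M_H₂S) = √(16.04/34.08) = √0.4707 = 0.6860.
So the volume for H₂S is 150 × 0.6860 = 103 mL.

103 mL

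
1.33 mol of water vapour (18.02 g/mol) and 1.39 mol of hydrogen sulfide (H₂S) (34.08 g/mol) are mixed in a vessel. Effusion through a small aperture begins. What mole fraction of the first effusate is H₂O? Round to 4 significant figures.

Effusion rate of each component ∝ n_i/√M_i (partial pressure × 1/√M).
Mole fraction of H₂O in the effusate = (n_H₂O/√M_H₂O) / (n_H₂O/√M_H₂O + n_H₂S/√M_H₂S)
= (1.33/√18.02) / (1.33/√18.02 + 1.39/√34.08) = 0.3133/(0.3133 + 0.2381) = 0.5682.

0.5682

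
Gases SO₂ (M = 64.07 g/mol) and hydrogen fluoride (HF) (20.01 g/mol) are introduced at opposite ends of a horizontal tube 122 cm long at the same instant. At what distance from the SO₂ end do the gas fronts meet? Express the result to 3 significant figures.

Distances travelled in equal time are proportional to diffusion rates, so d_SO₂/d_HF = √(M_HF/M_SO₂) = √(20.01/64.07) = 0.5589.
With d_SO₂ + d_HF = 122 cm, d_HF = 122/(1 + 0.5589) = 78.26 cm.
d_SO₂ = 122 − 78.26 = 43.7 cm.

43.7 cm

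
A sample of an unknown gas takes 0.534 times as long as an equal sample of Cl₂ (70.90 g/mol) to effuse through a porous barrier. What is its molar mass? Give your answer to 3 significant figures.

20.2 g/mol

Graham's law gives t_X/t_Cl₂ = √(M_X/M_Cl₂).
0.534 = √(M_X/70.90)
M_X = 70.90 × 0.534² = 70.90 × 0.2852 = 20.2 g/mol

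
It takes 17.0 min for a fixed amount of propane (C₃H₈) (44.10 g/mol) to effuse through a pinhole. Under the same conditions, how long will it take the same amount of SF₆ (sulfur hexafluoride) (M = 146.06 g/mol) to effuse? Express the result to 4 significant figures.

30.94 min

Graham's law gives t_SF₆/t_C₃H₈ = √(M_SF₆/M_C₃H₈) = √(146.06/44.10) = √3.312 = 1.820.
So the time for SF₆ is 17.0 × 1.820 = 30.94 min.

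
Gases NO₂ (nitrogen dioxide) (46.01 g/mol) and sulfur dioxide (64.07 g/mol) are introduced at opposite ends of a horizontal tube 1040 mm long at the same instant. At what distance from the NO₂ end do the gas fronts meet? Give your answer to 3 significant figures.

Graham's law gives d_NO₂/d_SO₂ = rate_NO₂/rate_SO₂ = √(M_SO₂/M_NO₂) = √(64.07/46.01) = 1.180.
With d_NO₂ + d_SO₂ = 1040 mm, d_SO₂ = 1040/(1 + 1.180) = 477.1 mm.
d_NO₂ = 1040 − 477.1 = 563 mm.

563 mm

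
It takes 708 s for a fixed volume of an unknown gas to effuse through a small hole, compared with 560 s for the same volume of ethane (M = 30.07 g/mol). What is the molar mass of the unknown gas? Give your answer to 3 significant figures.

48.1 g/mol

From Graham's law, t_X/t_C₂H₆ = √(M_X/M_C₂H₆).
708/560 = 1.264 = √(M_X/30.07)
M_X = 30.07 × 1.264² = 30.07 × 1.598 = 48.1 g/mol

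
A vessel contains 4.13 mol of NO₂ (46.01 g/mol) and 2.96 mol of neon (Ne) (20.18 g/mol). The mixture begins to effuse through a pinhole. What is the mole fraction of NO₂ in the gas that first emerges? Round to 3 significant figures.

0.480

Rate_i ∝ x_i/√M_i (Graham's law weighted by mole fraction), so the effusate composition follows n_i/√M_i.
Mole fraction of NO₂ in the effusate = (n_NO₂/√M_NO₂) / (n_NO₂/√M_NO₂ + n_Ne/√M_Ne)
= (4.13/√46.01) / (4.13/√46.01 + 2.96/√20.18) = 0.6089/(0.6089 + 0.6589) = 0.480.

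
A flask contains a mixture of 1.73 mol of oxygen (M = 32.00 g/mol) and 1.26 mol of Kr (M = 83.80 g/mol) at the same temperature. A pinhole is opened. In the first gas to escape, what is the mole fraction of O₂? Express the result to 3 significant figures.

Each component's effusion rate ∝ (its partial pressure)·(1/√M) ∝ n_i/√M_i.
So x_O₂ in the escaping gas = (n_O₂/√M_O₂) / Σ(n_i/√M_i)
= (1.73/√32.00) / (1.73/√32.00 + 1.26/√83.80) = 0.3058/(0.3058 + 0.1376) = 0.690.

0.690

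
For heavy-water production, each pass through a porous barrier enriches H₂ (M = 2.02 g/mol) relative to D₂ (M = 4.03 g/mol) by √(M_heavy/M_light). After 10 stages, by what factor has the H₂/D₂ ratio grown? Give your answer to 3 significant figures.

31.6

Each stage multiplies the ratio by α = √(4.03/2.02), so after 10 stages the overall factor is α^10 = (4.03/2.02)^(10/2).
= 1.99505^5 = 31.6.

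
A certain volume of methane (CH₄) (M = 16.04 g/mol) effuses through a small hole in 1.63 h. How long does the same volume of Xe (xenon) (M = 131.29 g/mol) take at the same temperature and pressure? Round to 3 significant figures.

From Graham's law, t_Xe/t_CH₄ = √(M_Xe/M_CH₄) = √(131.29/16.04) = √8.185 = 2.861.
So the time for Xe is 1.63 × 2.861 = 4.66 h.

4.66 h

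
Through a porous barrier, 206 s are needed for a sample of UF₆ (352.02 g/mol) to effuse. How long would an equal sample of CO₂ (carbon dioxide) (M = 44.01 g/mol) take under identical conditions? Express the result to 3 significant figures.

72.8 s

By Graham's law, t_CO₂/t_UF₆ = √(M_CO₂/M_UF₆) = √(44.01/352.02) = √0.1250 = 0.3536.
So the time for CO₂ is 206 × 0.3536 = 72.8 s.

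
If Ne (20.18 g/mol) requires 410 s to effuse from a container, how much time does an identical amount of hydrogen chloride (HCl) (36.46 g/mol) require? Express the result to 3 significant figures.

551 s

By Graham's law, t_HCl/t_Ne = √(M_HCl/M_Ne) = √(36.46/20.18) = √1.807 = 1.344.
So the time for HCl is 410 × 1.344 = 551 s.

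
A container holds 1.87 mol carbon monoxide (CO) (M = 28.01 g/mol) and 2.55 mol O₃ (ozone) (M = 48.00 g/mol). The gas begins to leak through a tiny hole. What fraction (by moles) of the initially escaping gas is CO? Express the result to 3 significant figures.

0.490

Effusion rate of each component ∝ n_i/√M_i (partial pressure × 1/√M).
So x_CO in the escaping gas = (n_CO/√M_CO) / Σ(n_i/√M_i)
= (1.87/√28.01) / (1.87/√28.01 + 2.55/√48.00) = 0.3533/(0.3533 + 0.3681) = 0.490.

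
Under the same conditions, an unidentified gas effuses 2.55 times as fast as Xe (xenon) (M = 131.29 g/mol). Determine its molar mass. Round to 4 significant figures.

Graham's law gives rate_X/rate_Xe = √(M_Xe/M_X).
2.55 = √(131.29/M_X)
M_X = 131.29 / 2.55² = 131.29 / 6.502 = 20.19 g/mol

20.19 g/mol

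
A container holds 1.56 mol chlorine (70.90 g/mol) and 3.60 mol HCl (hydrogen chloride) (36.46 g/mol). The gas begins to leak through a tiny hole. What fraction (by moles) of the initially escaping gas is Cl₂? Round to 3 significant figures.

Effusion rate of each component ∝ n_i/√M_i (partial pressure × 1/√M).
Mole fraction of Cl₂ in the effusate = (n_Cl₂/√M_Cl₂) / (n_Cl₂/√M_Cl₂ + n_HCl/√M_HCl)
= (1.56/√70.90) / (1.56/√70.90 + 3.60/√36.46) = 0.1853/(0.1853 + 0.5962) = 0.237.

0.237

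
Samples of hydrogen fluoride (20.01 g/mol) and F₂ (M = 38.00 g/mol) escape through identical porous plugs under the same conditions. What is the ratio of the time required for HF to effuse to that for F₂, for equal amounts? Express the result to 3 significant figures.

0.726

Using Graham's law: t_HF/t_F₂ = √(M_HF/M_F₂) = √(20.01/38.00) = √0.5266 = 0.726.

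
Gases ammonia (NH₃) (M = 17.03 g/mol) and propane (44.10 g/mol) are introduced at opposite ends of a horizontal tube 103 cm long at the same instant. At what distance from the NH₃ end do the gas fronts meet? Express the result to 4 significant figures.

63.52 cm

Distances travelled in equal time are proportional to diffusion rates, so d_NH₃/d_C₃H₈ = √(M_C₃H₈/M_NH₃) = √(44.10/17.03) = 1.609.
With d_NH₃ + d_C₃H₈ = 103 cm, d_C₃H₈ = 103/(1 + 1.609) = 39.48 cm.
d_NH₃ = 103 − 39.48 = 63.52 cm.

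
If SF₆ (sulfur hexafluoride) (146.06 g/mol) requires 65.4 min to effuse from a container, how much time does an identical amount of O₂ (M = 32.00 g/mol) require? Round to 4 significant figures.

Since effusion rate ∝ 1/√M, t_O₂/t_SF₆ = √(M_O₂/M_SF₆) = √(32.00/146.06) = √0.2191 = 0.4681.
So the time for O₂ is 65.4 × 0.4681 = 30.61 min.

30.61 min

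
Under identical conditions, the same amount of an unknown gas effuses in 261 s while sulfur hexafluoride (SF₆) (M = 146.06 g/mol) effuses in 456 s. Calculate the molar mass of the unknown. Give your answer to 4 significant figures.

Using Graham's law: t_X/t_SF₆ = √(M_X/M_SF₆).
261/456 = 0.5724 = √(M_X/146.06)
M_X = 146.06 × 0.5724² = 146.06 × 0.3276 = 47.85 g/mol

47.85 g/mol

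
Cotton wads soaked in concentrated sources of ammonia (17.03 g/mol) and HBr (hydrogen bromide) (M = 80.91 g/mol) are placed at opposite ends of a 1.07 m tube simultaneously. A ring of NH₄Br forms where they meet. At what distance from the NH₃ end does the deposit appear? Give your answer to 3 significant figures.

0.733 m

Distances travelled in equal time are proportional to diffusion rates, so d_NH₃/d_HBr = √(M_HBr/M_NH₃) = √(80.91/17.03) = 2.180.
With d_NH₃ + d_HBr = 1.07 m, d_HBr = 1.07/(1 + 2.180) = 0.3365 m.
d_NH₃ = 1.07 − 0.3365 = 0.733 m.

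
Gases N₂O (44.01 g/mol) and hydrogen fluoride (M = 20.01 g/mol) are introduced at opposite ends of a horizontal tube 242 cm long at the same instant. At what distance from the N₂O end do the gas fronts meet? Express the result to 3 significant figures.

97.5 cm

In equal time, each gas travels a distance ∝ its rate ∝ 1/√M, so d_N₂O/d_HF = √(M_HF/M_N₂O) = √(20.01/44.01) = 0.6743.
With d_N₂O + d_HF = 242 cm, d_HF = 242/(1 + 0.6743) = 144.5 cm.
d_N₂O = 242 − 144.5 = 97.5 cm.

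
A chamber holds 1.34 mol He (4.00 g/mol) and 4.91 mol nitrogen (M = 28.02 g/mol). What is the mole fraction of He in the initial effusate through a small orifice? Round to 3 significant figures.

Rate_i ∝ x_i/√M_i (Graham's law weighted by mole fraction), so the effusate composition follows n_i/√M_i.
Mole fraction of He in the effusate = (n_He/√M_He) / (n_He/√M_He + n_N₂/√M_N₂)
= (1.34/√4.00) / (1.34/√4.00 + 4.91/√28.02) = 0.6700/(0.6700 + 0.9276) = 0.419.

0.419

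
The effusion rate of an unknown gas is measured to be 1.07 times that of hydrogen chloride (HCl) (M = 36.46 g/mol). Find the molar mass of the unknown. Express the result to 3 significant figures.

31.8 g/mol

By Graham's law, rate_X/rate_HCl = √(M_HCl/M_X).
1.07 = √(36.46/M_X)
M_X = 36.46 / 1.07² = 36.46 / 1.145 = 31.8 g/mol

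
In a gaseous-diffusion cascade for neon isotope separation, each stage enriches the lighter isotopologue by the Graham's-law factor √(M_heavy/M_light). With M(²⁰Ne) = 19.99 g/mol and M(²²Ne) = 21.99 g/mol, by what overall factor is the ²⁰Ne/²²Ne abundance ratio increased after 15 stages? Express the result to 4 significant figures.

2.045

Overall factor = α^15 with α = √(21.99/19.99), i.e. (21.99/19.99)^(15/2).
= 1.10005^(15/2) = 2.045.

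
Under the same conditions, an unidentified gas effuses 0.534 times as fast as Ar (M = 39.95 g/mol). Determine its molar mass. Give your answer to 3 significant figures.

Since effusion rate ∝ 1/√M, rate_X/rate_Ar = √(M_Ar/M_X).
0.534 = √(39.95/M_X)
M_X = 39.95 / 0.534² = 39.95 / 0.2852 = 140 g/mol

140 g/mol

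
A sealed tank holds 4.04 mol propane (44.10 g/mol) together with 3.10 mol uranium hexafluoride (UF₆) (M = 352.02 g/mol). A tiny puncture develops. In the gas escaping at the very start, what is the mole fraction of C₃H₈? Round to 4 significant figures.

Rate_i ∝ x_i/√M_i (Graham's law weighted by mole fraction), so the effusate composition follows n_i/√M_i.
Mole fraction of C₃H₈ in the effusate = (n_C₃H₈/√M_C₃H₈) / (n_C₃H₈/√M_C₃H₈ + n_UF₆/√M_UF₆)
= (4.04/√44.10) / (4.04/√44.10 + 3.10/√352.02) = 0.6084/(0.6084 + 0.1652) = 0.7864.

0.7864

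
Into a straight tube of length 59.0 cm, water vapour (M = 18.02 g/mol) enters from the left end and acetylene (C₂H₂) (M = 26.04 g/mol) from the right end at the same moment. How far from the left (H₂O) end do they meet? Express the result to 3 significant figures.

Graham's law gives d_H₂O/d_C₂H₂ = rate_H₂O/rate_C₂H₂ = √(M_C₂H₂/M_H₂O) = √(26.04/18.02) = 1.202.
With d_H₂O + d_C₂H₂ = 59.0 cm, d_C₂H₂ = 59.0/(1 + 1.202) = 26.79 cm.
d_H₂O = 59.0 − 26.79 = 32.2 cm.

32.2 cm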